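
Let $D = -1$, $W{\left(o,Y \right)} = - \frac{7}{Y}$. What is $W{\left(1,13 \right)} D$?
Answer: $\frac{7}{13} \approx 0.53846$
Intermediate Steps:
$W{\left(1,13 \right)} D = - \frac{7}{13} \left(-1\right) = \left(-7\right) \frac{1}{13} \left(-1\right) = \left(- \frac{7}{13}\right) \left(-1\right) = \frac{7}{13}$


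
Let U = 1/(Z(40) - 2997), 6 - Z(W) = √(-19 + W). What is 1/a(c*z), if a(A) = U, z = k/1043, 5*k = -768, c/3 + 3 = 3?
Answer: -2991 - √21 ≈ -2995.6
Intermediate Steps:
c = 0 (c = -9 + 3*3 = -9 + 9 = 0)
k = -768/5 (k = (⅕)*(-768) = -768/5 ≈ -153.60)
z = -768/5215 (z = -768/5/1043 = -768/5*1/1043 = -768/5215 ≈ -0.14727)
Z(W) = 6 - √(-19 + W)
U = 1/(-2991 - √21) (U = 1/((6 - √(-19 + 40)) - 2997) = 1/((6 - √21) - 2997) = 1/(-2991 - √21) ≈ -0.00033382)
a(A) = -997/2982020 + √21/8946060
1/a(c*z) = 1/(-997/2982020 + √21/8946060)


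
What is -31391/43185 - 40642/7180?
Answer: -39610243/6201366 ≈ -6.3873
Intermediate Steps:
-31391/43185 - 40642/7180 = -31391*1/43185 - 40642*1/7180 = -31391/43185 - 20321/3590 = -39610243/6201366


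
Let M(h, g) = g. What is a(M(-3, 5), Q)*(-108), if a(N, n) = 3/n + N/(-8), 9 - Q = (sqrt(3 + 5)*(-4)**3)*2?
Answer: 17689617/261982 - 82944*sqrt(2)/130991 ≈ 66.627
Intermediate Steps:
Q = 9 + 256*sqrt(2) (Q = 9 - sqrt(3 + 5)*(-4)**3*2 = 9 - sqrt(8)*(-64)*2 = 9 - (2*sqrt(2))*(-64)*2 = 9 - (-128*sqrt(2))*2 = 9 - (-256)*sqrt(2) = 9 + 256*sqrt(2) ≈ 371.04)
a(N, n) = 3/n - N/8 (a(N, n) = 3/n + N*(-1/8) = 3/n - N/8)
a(M(-3, 5), Q)*(-108) = (3/(9 + 256*sqrt(2)) - 1/8*5)*(-108) = (3/(9 + 256*sqrt(2)) - 5/8)*(-108) = (-5/8 + 3/(9 + 256*sqrt(2)))*(-108) = 135/2 - 324/(9 + 256*sqrt(2))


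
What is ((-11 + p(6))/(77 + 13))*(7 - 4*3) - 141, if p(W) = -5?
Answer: -1261/9 ≈ -140.11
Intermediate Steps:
((-11 + p(6))/(77 + 13))*(7 - 4*3) - 141 = ((-11 - 5)/(77 + 13))*(7 - 4*3) - 141 = (-16/90)*(7 - 12) - 141 = -16*1/90*(-5) - 141 = -8/45*(-5) - 141 = 8/9 - 141 = -1261/9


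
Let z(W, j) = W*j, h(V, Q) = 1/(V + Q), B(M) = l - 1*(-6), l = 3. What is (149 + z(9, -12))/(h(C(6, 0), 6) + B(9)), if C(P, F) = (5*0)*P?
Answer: 246/55 ≈ 4.4727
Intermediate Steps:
B(M) = 9 (B(M) = 3 - 1*(-6) = 3 + 6 = 9)
C(P, F) = 0 (C(P, F) = 0*P = 0)
h(V, Q) = 1/(Q + V)
(149 + z(9, -12))/(h(C(6, 0), 6) + B(9)) = (149 + 9*(-12))/(1/(6 + 0) + 9) = (149 - 108)/(1/6 + 9) = 41/(1/6 + 9) = 41/(55/6) = 41*(6/55) = 246/55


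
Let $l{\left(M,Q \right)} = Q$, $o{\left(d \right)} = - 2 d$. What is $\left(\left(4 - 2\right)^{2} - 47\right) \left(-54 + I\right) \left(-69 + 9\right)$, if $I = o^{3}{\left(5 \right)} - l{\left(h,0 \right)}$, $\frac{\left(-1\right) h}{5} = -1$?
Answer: $-2719320$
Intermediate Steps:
$h = 5$ ($h = \left(-5\right) \left(-1\right) = 5$)
$I = -1000$ ($I = \left(\left(-2\right) 5\right)^{3} - 0 = \left(-10\right)^{3} + 0 = -1000 + 0 = -1000$)
$\left(\left(4 - 2\right)^{2} - 47\right) \left(-54 + I\right) \left(-69 + 9\right) = \left(\left(4 - 2\right)^{2} - 47\right) \left(-54 - 1000\right) \left(-69 + 9\right) = \left(2^{2} - 47\right) \left(\left(-1054\right) \left(-60\right)\right) = \left(4 - 47\right) 63240 = \left(-43\right) 63240 = -2719320$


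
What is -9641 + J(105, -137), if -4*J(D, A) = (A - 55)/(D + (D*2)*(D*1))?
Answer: -71198769/7385 ≈ -9641.0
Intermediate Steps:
J(D, A) = -(-55 + A)/(4*(D + 2*D²)) (J(D, A) = -(A - 55)/(4*(D + (D*2)*(D*1))) = -(-55 + A)/(4*(D + (2*D)*D)) = -(-55 + A)/(4*(D + 2*D²)))
-9641 + J(105, -137) = -9641 + (¼)*(55 - 1*(-137))/(105*(1 + 2*105)) = -9641 + (¼)*(1/105)*(55 + 137)/(1 + 210) = -9641 + (¼)*(1/105)*192/211 = -9641 + (¼)*(1/105)*(1/211)*192 = -9641 + 16/7385 = -71198769/7385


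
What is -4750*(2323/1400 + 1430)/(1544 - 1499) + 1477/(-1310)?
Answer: -24943985837/165060 ≈ -1.5112e+5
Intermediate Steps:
-4750*(2323/1400 + 1430)/(1544 - 1499) + 1477/(-1310) = -4750/(45/(2323*(1/1400) + 1430)) + 1477*(-1/1310) = -4750/(45/(2323/1400 + 1430)) - 1477/1310 = -4750/(45/(2004323/1400)) - 1477/1310 = -4750/(45*(1400/2004323)) - 1477/1310 = -4750/63000/2004323 - 1477/1310 = -4750*2004323/63000 - 1477/1310 = -38082137/252 - 1477/1310 = -24943985837/165060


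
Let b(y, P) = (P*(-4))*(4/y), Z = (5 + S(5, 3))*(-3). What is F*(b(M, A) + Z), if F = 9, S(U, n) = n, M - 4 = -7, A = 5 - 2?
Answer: -72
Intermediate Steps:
A = 3
M = -3 (M = 4 - 7 = -3)
Z = -24 (Z = (5 + 3)*(-3) = 8*(-3) = -24)
b(y, P) = -16*P/y (b(y, P) = (-4*P)*(4/y) = -16*P/y)
F*(b(M, A) + Z) = 9*(-16*3/(-3) - 24) = 9*(-16*3*(-1/3) - 24) = 9*(16 - 24) = 9*(-8) = -72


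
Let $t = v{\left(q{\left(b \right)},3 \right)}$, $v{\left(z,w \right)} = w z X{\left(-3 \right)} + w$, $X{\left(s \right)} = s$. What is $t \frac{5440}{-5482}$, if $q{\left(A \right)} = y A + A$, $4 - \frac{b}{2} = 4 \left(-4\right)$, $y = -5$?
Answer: $- \frac{3924960}{2741} \approx -1431.9$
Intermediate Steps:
$b = 40$ ($b = 8 - 2 \cdot 4 \left(-4\right) = 8 - -32 = 8 + 32 = 40$)
$q{\left(A \right)} = - 4 A$ ($q{\left(A \right)} = - 5 A + A = - 4 A$)
$v{\left(z,w \right)} = w - 3 w z$ ($v{\left(z,w \right)} = w z \left(-3\right) + w = - 3 w z + w = w - 3 w z$)
$t = 1443$ ($t = 3 \left(1 - 3 \left(\left(-4\right) 40\right)\right) = 3 \left(1 - -480\right) = 3 \left(1 + 480\right) = 3 \cdot 481 = 1443$)
$t \frac{5440}{-5482} = 1443 \frac{5440}{-5482} = 1443 \cdot 5440 \left(- \frac{1}{5482}\right) = 1443 \left(- \frac{2720}{2741}\right) = - \frac{3924960}{2741}$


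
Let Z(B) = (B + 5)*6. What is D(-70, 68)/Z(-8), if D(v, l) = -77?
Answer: 77/18 ≈ 4.2778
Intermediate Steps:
Z(B) = 30 + 6*B (Z(B) = (5 + B)*6 = 30 + 6*B)
D(-70, 68)/Z(-8) = -77/(30 + 6*(-8)) = -77/(30 - 48) = -77/(-18) = -77*(-1/18) = 77/18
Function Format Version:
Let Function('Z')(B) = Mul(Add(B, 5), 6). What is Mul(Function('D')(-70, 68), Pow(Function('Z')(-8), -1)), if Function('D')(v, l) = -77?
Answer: Rational(77, 18) ≈ 4.2778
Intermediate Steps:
Function('Z')(B) = Add(30, Mul(6, B)) (Function('Z')(B) = Mul(Add(5, B), 6) = Add(30, Mul(6, B)))
Mul(Function('D')(-70, 68), Pow(Function('Z')(-8), -1)) = Mul(-77, Pow(Add(30, Mul(6, -8)), -1)) = Mul(-77, Pow(Add(30, -48), -1)) = Mul(-77, Pow(-18, -1)) = Mul(-77, Rational(-1, 18)) = Rational(77, 18)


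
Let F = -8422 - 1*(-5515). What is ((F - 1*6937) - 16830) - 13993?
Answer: -40667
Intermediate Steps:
F = -2907 (F = -8422 + 5515 = -2907)
((F - 1*6937) - 16830) - 13993 = ((-2907 - 1*6937) - 16830) - 13993 = ((-2907 - 6937) - 16830) - 13993 = (-9844 - 16830) - 13993 = -26674 - 13993 = -40667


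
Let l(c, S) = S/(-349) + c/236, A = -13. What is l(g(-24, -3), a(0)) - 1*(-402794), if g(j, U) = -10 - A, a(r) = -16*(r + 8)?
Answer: 33175756271/82364 ≈ 4.0279e+5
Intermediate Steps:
a(r) = -128 - 16*r (a(r) = -16*(8 + r) = -128 - 16*r)
g(j, U) = 3 (g(j, U) = -10 - 1*(-13) = -10 + 13 = 3)
l(c, S) = -S/349 + c/236 (l(c, S) = S*(-1/349) + c*(1/236) = -S/349 + c/236)
l(g(-24, -3), a(0)) - 1*(-402794) = (-(-128 - 16*0)/349 + (1/236)*3) - 1*(-402794) = (-(-128 + 0)/349 + 3/236) + 402794 = (-1/349*(-128) + 3/236) + 402794 = (128/349 + 3/236) + 402794 = 31255/82364 + 402794 = 33175756271/82364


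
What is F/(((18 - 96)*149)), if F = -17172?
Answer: 2862/1937 ≈ 1.4775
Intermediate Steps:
F/(((18 - 96)*149)) = -17172*1/(149*(18 - 96)) = -17172/((-78*149)) = -17172/(-11622) = -17172*(-1/11622) = 2862/1937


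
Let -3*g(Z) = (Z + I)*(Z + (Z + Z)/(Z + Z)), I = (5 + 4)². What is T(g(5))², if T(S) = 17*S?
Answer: 8549776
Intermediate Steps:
I = 81 (I = 9² = 81)
g(Z) = -(1 + Z)*(81 + Z)/3 (g(Z) = -(Z + 81)*(Z + (Z + Z)/(Z + Z))/3 = -(81 + Z)*(Z + (2*Z)/((2*Z)))/3 = -(81 + Z)*(Z + (2*Z)*(1/(2*Z)))/3 = -(81 + Z)*(Z + 1)/3 = -(81 + Z)*(1 + Z)/3 = -(1 + Z)*(81 + Z)/3)
T(g(5))² = (17*(-27 - 82/3*5 - ⅓*5²))² = (17*(-27 - 410/3 - ⅓*25))² = (17*(-27 - 410/3 - 25/3))² = (17*(-172))² = (-2924)² = 8549776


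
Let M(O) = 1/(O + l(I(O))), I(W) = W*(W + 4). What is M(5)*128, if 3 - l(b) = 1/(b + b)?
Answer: 11520/719 ≈ 16.022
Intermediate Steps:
I(W) = W*(4 + W)
l(b) = 3 - 1/(2*b) (l(b) = 3 - 1/(b + b) = 3 - 1/(2*b))
M(O) = 1/(3 + O - 1/(2*O*(4 + O))) (M(O) = 1/(O + (3 - 1/(O*(4 + O))/2)) = 1/(O + (3 - 1/(2*O*(4 + O)))) = 1/(3 + O - 1/(2*O*(4 + O))))
M(5)*128 = 128/(3 + 5 - ½/(5*(4 + 5))) = 128/(3 + 5 - ½*⅕/9) = 128/(3 + 5 - ½*⅕*⅑) = 128/(3 + 5 - 1/90) = 128/(719/90) = (90/719)*128 = 11520/719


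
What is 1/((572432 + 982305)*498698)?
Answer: 1/775344232426 ≈ 1.2897e-12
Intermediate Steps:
1/((572432 + 982305)*498698) = (1/498698)/1554737 = (1/1554737)*(1/498698) = 1/775344232426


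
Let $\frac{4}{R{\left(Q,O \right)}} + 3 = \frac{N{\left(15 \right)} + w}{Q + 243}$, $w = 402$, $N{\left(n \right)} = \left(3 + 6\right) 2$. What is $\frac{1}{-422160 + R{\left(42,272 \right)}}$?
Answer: $- \frac{29}{12242716} \approx -2.3688 \cdot 10^{-6}$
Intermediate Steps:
$N{\left(n \right)} = 18$ ($N{\left(n \right)} = 9 \cdot 2 = 18$)
$R{\left(Q,O \right)} = \frac{4}{-3 + \frac{420}{243 + Q}}$ ($R{\left(Q,O \right)} = \frac{4}{-3 + \frac{18 + 402}{Q + 243}} = \frac{4}{-3 + \frac{420}{243 + Q}}$)
$\frac{1}{-422160 + R{\left(42,272 \right)}} = \frac{1}{-422160 + \frac{4 \left(243 + 42\right)}{3 \left(-103 - 42\right)}} = \frac{1}{-422160 + \frac{4}{3} \frac{1}{-103 - 42} \cdot 285} = \frac{1}{-422160 + \frac{4}{3} \frac{1}{-145} \cdot 285} = \frac{1}{-422160 + \frac{4}{3} \left(- \frac{1}{145}\right) 285} = \frac{1}{-422160 - \frac{76}{29}} = \frac{1}{- \frac{12242716}{29}} = - \frac{29}{12242716}$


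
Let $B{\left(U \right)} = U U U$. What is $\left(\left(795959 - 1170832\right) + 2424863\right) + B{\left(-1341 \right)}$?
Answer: $-2409444831$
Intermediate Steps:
$B{\left(U \right)} = U^{3}$ ($B{\left(U \right)} = U^{2} U = U^{3}$)
$\left(\left(795959 - 1170832\right) + 2424863\right) + B{\left(-1341 \right)} = \left(\left(795959 - 1170832\right) + 2424863\right) + \left(-1341\right)^{3} = \left(-374873 + 2424863\right) - 2411494821 = 2049990 - 2411494821 = -2409444831$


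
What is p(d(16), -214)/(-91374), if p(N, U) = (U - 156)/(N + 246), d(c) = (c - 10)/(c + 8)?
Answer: 148/9000339 ≈ 1.6444e-5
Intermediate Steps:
d(c) = (-10 + c)/(8 + c)
p(N, U) = (-156 + U)/(246 + N)
p(d(16), -214)/(-91374) = ((-156 - 214)/(246 + (-10 + 16)/(8 + 16)))/(-91374) = (-370/(246 + 6/24))*(-1/91374) = (-370/(246 + (1/24)*6))*(-1/91374) = (-370/(246 + ¼))*(-1/91374) = (-370/(985/4))*(-1/91374) = ((4/985)*(-370))*(-1/91374) = -296/197*(-1/91374) = 148/9000339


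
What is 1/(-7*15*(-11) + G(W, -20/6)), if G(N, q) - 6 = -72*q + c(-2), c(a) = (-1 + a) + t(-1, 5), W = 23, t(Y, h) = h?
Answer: 1/1403 ≈ 0.00071276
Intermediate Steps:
c(a) = 4 + a (c(a) = (-1 + a) + 5 = 4 + a)
G(N, q) = 8 - 72*q (G(N, q) = 6 + (-72*q + (4 - 2)) = 6 + (-72*q + 2) = 6 + (2 - 72*q) = 8 - 72*q)
1/(-7*15*(-11) + G(W, -20/6)) = 1/(-7*15*(-11) + (8 - (-1440)/6)) = 1/(-105*(-11) + (8 - (-1440)/6)) = 1/(1155 + (8 - 72*(-10/3))) = 1/(1155 + (8 + 240)) = 1/(1155 + 248) = 1/1403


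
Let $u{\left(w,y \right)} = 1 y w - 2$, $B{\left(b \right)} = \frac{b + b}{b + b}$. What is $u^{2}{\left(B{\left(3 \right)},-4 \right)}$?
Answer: $36$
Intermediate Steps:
$B{\left(b \right)} = 1$ ($B{\left(b \right)} = \frac{2 b}{2 b} = 2 b \frac{1}{2 b} = 1$)
$u{\left(w,y \right)} = -2 + w y$ ($u{\left(w,y \right)} = y w - 2 = w y - 2 = -2 + w y$)
$u^{2}{\left(B{\left(3 \right)},-4 \right)} = \left(-2 + 1 \left(-4\right)\right)^{2} = \left(-2 - 4\right)^{2} = \left(-6\right)^{2} = 36$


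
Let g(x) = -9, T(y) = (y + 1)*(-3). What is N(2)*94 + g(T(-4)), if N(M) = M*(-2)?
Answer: -385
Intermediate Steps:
T(y) = -3 - 3*y (T(y) = (1 + y)*(-3) = -3 - 3*y)
N(M) = -2*M
N(2)*94 + g(T(-4)) = -2*2*94 - 9 = -4*94 - 9 = -376 - 9 = -385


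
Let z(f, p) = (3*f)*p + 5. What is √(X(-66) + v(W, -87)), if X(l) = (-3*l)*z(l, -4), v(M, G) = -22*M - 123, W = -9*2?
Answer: √158079 ≈ 397.59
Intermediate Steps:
z(f, p) = 5 + 3*f*p (z(f, p) = 3*f*p + 5 = 5 + 3*f*p)
W = -18
v(M, G) = -123 - 22*M
X(l) = -3*l*(5 - 12*l) (X(l) = (-3*l)*(5 + 3*l*(-4)) = (-3*l)*(5 - 12*l) = -3*l*(5 - 12*l))
√(X(-66) + v(W, -87)) = √(3*(-66)*(-5 + 12*(-66)) + (-123 - 22*(-18))) = √(3*(-66)*(-5 - 792) + (-123 + 396)) = √(3*(-66)*(-797) + 273) = √(157806 + 273) = √158079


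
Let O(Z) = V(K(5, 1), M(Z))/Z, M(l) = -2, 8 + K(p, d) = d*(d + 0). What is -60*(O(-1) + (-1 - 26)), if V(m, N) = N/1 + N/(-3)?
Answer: 1540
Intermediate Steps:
K(p, d) = -8 + d**2 (K(p, d) = -8 + d*(d + 0) = -8 + d*d = -8 + d**2)
V(m, N) = 2*N/3 (V(m, N) = N*1 + N*(-1/3) = N - N/3 = 2*N/3)
O(Z) = -4/(3*Z) (O(Z) = ((2/3)*(-2))/Z = -4/(3*Z))
-60*(O(-1) + (-1 - 26)) = -60*(-4/3/(-1) + (-1 - 26)) = -60*(-4/3*(-1) - 27) = -60*(4/3 - 27) = -60*(-77/3) = 1540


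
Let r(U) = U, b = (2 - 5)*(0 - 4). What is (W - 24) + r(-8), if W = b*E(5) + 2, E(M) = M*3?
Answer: 150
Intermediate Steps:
b = 12 (b = -3*(-4) = 12)
E(M) = 3*M
W = 182 (W = 12*(3*5) + 2 = 12*15 + 2 = 180 + 2 = 182)
(W - 24) + r(-8) = (182 - 24) - 8 = 158 - 8 = 150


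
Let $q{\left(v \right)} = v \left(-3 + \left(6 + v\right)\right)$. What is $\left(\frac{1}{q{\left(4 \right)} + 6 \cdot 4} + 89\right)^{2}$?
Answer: $\frac{21427641}{2704} \approx 7924.4$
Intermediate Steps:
$q{\left(v \right)} = v \left(3 + v\right)$
$\left(\frac{1}{q{\left(4 \right)} + 6 \cdot 4} + 89\right)^{2} = \left(\frac{1}{4 \left(3 + 4\right) + 6 \cdot 4} + 89\right)^{2} = \left(\frac{1}{4 \cdot 7 + 24} + 89\right)^{2} = \left(\frac{1}{28 + 24} + 89\right)^{2} = \left(\frac{1}{52} + 89\right)^{2} = \left(\frac{4629}{52}\right)^{2} = \frac{21427641}{2704}$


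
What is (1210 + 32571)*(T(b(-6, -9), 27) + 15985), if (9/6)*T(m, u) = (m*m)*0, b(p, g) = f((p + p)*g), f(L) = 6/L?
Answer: 539989285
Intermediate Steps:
b(p, g) = 3/(g*p) (b(p, g) = 6/(((p + p)*g)) = 6/(((2*p)*g)) = 6/((2*g*p)) = 6*(1/(2*g*p)) = 3/(g*p))
T(m, u) = 0 (T(m, u) = 2*((m*m)*0)/3 = 2*(m**2*0)/3 = (2/3)*0 = 0)
(1210 + 32571)*(T(b(-6, -9), 27) + 15985) = (1210 + 32571)*(0 + 15985) = 33781*15985 = 539989285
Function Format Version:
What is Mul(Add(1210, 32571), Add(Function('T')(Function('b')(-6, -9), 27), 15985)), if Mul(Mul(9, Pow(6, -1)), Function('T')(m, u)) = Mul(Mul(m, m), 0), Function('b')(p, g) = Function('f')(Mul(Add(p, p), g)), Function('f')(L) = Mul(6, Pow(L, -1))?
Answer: 539989285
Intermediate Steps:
Function('b')(p, g) = Mul(3, Pow(g, -1), Pow(p, -1)) (Function('b')(p, g) = Mul(6, Pow(Mul(Add(p, p), g), -1)) = Mul(6, Pow(Mul(Mul(2, p), g), -1)) = Mul(6, Pow(Mul(2, g, p), -1)) = Mul(6, Mul(Rational(1, 2), Pow(g, -1), Pow(p, -1))) = Mul(3, Pow(g, -1), Pow(p, -1)))
Function('T')(m, u) = 0 (Function('T')(m, u) = Mul(Rational(2, 3), Mul(Mul(m, m), 0)) = Mul(Rational(2, 3), Mul(Pow(m, 2), 0)) = Mul(Rational(2, 3), 0) = 0)
Mul(Add(1210, 32571), Add(Function('T')(Function('b')(-6, -9), 27), 15985)) = Mul(Add(1210, 32571), Add(0, 15985)) = Mul(33781, 15985) = 539989285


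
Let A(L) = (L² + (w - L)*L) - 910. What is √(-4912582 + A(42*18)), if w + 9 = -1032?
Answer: 2*I*√1425122 ≈ 2387.6*I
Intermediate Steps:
w = -1041 (w = -9 - 1032 = -1041)
A(L) = -910 + L² + L*(-1041 - L) (A(L) = (L² + (-1041 - L)*L) - 910 = (L² + L*(-1041 - L)) - 910 = -910 + L² + L*(-1041 - L))
√(-4912582 + A(42*18)) = √(-4912582 + (-910 - 43722*18)) = √(-4912582 + (-910 - 1041*756)) = √(-4912582 + (-910 - 786996)) = √(-4912582 - 787906) = √(-5700488) = 2*I*√1425122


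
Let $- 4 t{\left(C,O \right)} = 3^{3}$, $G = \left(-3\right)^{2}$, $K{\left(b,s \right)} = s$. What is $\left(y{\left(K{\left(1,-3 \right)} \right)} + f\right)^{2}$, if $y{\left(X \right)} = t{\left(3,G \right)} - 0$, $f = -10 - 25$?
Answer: $\frac{27889}{16} \approx 1743.1$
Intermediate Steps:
$G = 9$
$f = -35$
$t{\left(C,O \right)} = - \frac{27}{4}$ ($t{\left(C,O \right)} = - \frac{3^{3}}{4} = \left(- \frac{1}{4}\right) 27 = - \frac{27}{4}$)
$y{\left(X \right)} = - \frac{27}{4}$ ($y{\left(X \right)} = - \frac{27}{4} - 0 = - \frac{27}{4} + 0 = - \frac{27}{4}$)
$\left(y{\left(K{\left(1,-3 \right)} \right)} + f\right)^{2} = \left(- \frac{27}{4} - 35\right)^{2} = \left(- \frac{167}{4}\right)^{2} = \frac{27889}{16}$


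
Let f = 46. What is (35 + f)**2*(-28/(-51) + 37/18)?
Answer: 581013/34 ≈ 17089.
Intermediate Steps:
(35 + f)**2*(-28/(-51) + 37/18) = (35 + 46)**2*(-28/(-51) + 37/18) = 81**2*(-28*(-1/51) + 37*(1/18)) = 6561*(28/51 + 37/18) = 6561*(797/306) = 581013/34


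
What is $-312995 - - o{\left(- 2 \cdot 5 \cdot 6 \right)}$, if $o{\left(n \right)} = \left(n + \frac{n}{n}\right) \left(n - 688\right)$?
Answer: $-268863$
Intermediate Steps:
$o{\left(n \right)} = \left(1 + n\right) \left(-688 + n\right)$ ($o{\left(n \right)} = \left(n + 1\right) \left(-688 + n\right) = \left(1 + n\right) \left(-688 + n\right)$)
$-312995 - - o{\left(- 2 \cdot 5 \cdot 6 \right)} = -312995 - - (-688 + \left(- 2 \cdot 5 \cdot 6\right)^{2} - 687 \left(- 2 \cdot 5 \cdot 6\right)) = -312995 - - (-688 + \left(\left(-2\right) 30\right)^{2} - 687 \left(\left(-2\right) 30\right)) = -312995 - - (-688 + \left(-60\right)^{2} - -41220) = -312995 - - (-688 + 3600 + 41220) = -312995 - \left(-1\right) 44132 = -312995 - -44132 = -312995 + 44132 = -268863$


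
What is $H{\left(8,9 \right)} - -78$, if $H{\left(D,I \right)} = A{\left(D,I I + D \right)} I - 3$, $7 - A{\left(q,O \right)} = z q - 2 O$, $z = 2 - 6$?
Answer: $2028$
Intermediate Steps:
$z = -4$ ($z = 2 - 6 = -4$)
$A{\left(q,O \right)} = 7 + 2 O + 4 q$ ($A{\left(q,O \right)} = 7 - \left(- 4 q - 2 O\right) = 7 + \left(2 O + 4 q\right) = 7 + 2 O + 4 q$)
$H{\left(D,I \right)} = -3 + I \left(7 + 2 I^{2} + 6 D\right)$ ($H{\left(D,I \right)} = \left(7 + 2 \left(I I + D\right) + 4 D\right) I - 3 = \left(7 + 2 \left(I^{2} + D\right) + 4 D\right) I - 3 = \left(7 + 2 \left(D + I^{2}\right) + 4 D\right) I - 3 = \left(7 + \left(2 D + 2 I^{2}\right) + 4 D\right) I - 3 = \left(7 + 2 I^{2} + 6 D\right) I - 3 = I \left(7 + 2 I^{2} + 6 D\right) - 3 = -3 + I \left(7 + 2 I^{2} + 6 D\right)$)
$H{\left(8,9 \right)} - -78 = \left(-3 + 9 \left(7 + 2 \cdot 9^{2} + 6 \cdot 8\right)\right) - -78 = \left(-3 + 9 \left(7 + 2 \cdot 81 + 48\right)\right) + 78 = \left(-3 + 9 \left(7 + 162 + 48\right)\right) + 78 = \left(-3 + 9 \cdot 217\right) + 78 = \left(-3 + 1953\right) + 78 = 1950 + 78 = 2028$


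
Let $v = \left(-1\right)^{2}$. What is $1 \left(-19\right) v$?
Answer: $-19$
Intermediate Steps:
$v = 1$
$1 \left(-19\right) v = 1 \left(-19\right) 1 = \left(-19\right) 1 = -19$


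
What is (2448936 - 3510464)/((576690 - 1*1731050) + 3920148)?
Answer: -265382/691447 ≈ -0.38381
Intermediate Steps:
(2448936 - 3510464)/((576690 - 1*1731050) + 3920148) = -1061528/((576690 - 1731050) + 3920148) = -1061528/(-1154360 + 3920148) = -1061528/2765788 = -1061528*1/2765788 = -265382/691447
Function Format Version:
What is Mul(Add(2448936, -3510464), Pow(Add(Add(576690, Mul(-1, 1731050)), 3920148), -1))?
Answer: Rational(-265382, 691447) ≈ -0.38381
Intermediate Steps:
Mul(Add(2448936, -3510464), Pow(Add(Add(576690, Mul(-1, 1731050)), 3920148), -1)) = Mul(-1061528, Pow(Add(Add(576690, -1731050), 3920148), -1)) = Mul(-1061528, Pow(Add(-1154360, 3920148), -1)) = Mul(-1061528, Pow(2765788, -1)) = Mul(-1061528, Rational(1, 2765788)) = Rational(-265382, 691447)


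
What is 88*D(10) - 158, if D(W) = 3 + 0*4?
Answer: 106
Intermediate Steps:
D(W) = 3 (D(W) = 3 + 0 = 3)
88*D(10) - 158 = 88*3 - 158 = 264 - 158 = 106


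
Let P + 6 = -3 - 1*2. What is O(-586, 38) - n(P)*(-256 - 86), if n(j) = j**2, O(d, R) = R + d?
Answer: 40834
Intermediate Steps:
P = -11 (P = -6 + (-3 - 1*2) = -6 + (-3 - 2) = -6 - 5 = -11)
O(-586, 38) - n(P)*(-256 - 86) = (38 - 586) - (-11)**2*(-256 - 86) = -548 - 121*(-342) = -548 - 1*(-41382) = -548 + 41382 = 40834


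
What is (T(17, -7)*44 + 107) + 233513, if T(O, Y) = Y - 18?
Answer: 232520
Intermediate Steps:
T(O, Y) = -18 + Y
(T(17, -7)*44 + 107) + 233513 = ((-18 - 7)*44 + 107) + 233513 = (-25*44 + 107) + 233513 = (-1100 + 107) + 233513 = -993 + 233513 = 232520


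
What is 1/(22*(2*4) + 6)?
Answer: 1/182 ≈ 0.0054945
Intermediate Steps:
1/(22*(2*4) + 6) = 1/(22*8 + 6) = 1/(176 + 6) = 1/182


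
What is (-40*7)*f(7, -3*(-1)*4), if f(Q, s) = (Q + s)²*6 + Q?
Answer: -608440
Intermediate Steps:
f(Q, s) = Q + 6*(Q + s)² (f(Q, s) = 6*(Q + s)² + Q = Q + 6*(Q + s)²)
(-40*7)*f(7, -3*(-1)*4) = (-40*7)*(7 + 6*(7 - 3*(-1)*4)²) = -280*(7 + 6*(7 + 3*4)²) = -280*(7 + 6*(7 + 12)²) = -280*(7 + 6*19²) = -280*(7 + 6*361) = -280*(7 + 2166) = -280*2173 = -608440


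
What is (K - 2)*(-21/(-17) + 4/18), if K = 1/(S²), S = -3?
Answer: -223/81 ≈ -2.7531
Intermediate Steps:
K = ⅑ (K = 1/((-3)²) = 1/9 = ⅑ ≈ 0.11111)
(K - 2)*(-21/(-17) + 4/18) = (⅑ - 2)*(-21/(-17) + 4/18) = -17*(-21*(-1/17) + 4*(1/18))/9 = -17*(21/17 + 2/9)/9 = -17/9*223/153 = -223/81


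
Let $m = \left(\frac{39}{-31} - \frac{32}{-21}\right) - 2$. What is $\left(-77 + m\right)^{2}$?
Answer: $\frac{2627177536}{423801} \approx 6199.1$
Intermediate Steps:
$m = - \frac{1129}{651}$ ($m = \left(39 \left(- \frac{1}{31}\right) - - \frac{32}{21}\right) - 2 = \left(- \frac{39}{31} + \frac{32}{21}\right) - 2 = \frac{173}{651} - 2 = - \frac{1129}{651} \approx -1.7343$)
$\left(-77 + m\right)^{2} = \left(-77 - \frac{1129}{651}\right)^{2} = \left(- \frac{51256}{651}\right)^{2} = \frac{2627177536}{423801}$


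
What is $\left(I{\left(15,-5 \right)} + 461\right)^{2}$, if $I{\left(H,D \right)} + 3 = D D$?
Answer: $233289$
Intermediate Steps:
$I{\left(H,D \right)} = -3 + D^{2}$ ($I{\left(H,D \right)} = -3 + D D = -3 + D^{2}$)
$\left(I{\left(15,-5 \right)} + 461\right)^{2} = \left(\left(-3 + \left(-5\right)^{2}\right) + 461\right)^{2} = \left(\left(-3 + 25\right) + 461\right)^{2} = \left(22 + 461\right)^{2} = 483^{2} = 233289$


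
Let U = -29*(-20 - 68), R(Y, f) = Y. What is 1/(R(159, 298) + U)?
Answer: 1/2711 ≈ 0.00036887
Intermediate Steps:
U = 2552 (U = -29*(-88) = 2552)
1/(R(159, 298) + U) = 1/(159 + 2552) = 1/2711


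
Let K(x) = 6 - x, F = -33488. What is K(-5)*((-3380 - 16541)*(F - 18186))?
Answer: 11323375294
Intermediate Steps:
K(-5)*((-3380 - 16541)*(F - 18186)) = (6 - 1*(-5))*((-3380 - 16541)*(-33488 - 18186)) = (6 + 5)*(-19921*(-51674)) = 11*1029397754 = 11323375294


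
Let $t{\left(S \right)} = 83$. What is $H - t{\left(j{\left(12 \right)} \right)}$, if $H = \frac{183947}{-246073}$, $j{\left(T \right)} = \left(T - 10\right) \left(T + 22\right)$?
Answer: $- \frac{20608006}{246073} \approx -83.748$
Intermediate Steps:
$j{\left(T \right)} = \left(-10 + T\right) \left(22 + T\right)$
$H = - \frac{183947}{246073}$ ($H = 183947 \left(- \frac{1}{246073}\right) = - \frac{183947}{246073} \approx -0.74753$)
$H - t{\left(j{\left(12 \right)} \right)} = - \frac{183947}{246073} - 83 = - \frac{20608006}{246073}$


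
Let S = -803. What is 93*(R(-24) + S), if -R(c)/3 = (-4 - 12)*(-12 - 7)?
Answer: -159495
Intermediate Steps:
R(c) = -912 (R(c) = -3*(-4 - 12)*(-12 - 7) = -(-48)*(-19) = -3*304 = -912)
93*(R(-24) + S) = 93*(-912 - 803) = 93*(-1715) = -159495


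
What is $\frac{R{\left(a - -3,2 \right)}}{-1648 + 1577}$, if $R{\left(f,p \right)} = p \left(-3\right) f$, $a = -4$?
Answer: $- \frac{6}{71} \approx -0.084507$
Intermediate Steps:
$R{\left(f,p \right)} = - 3 f p$ ($R{\left(f,p \right)} = - 3 p f = - 3 f p$)
$\frac{R{\left(a - -3,2 \right)}}{-1648 + 1577} = \frac{\left(-3\right) \left(-4 - -3\right) 2}{-1648 + 1577} = \frac{\left(-3\right) \left(-4 + 3\right) 2}{-71} = \left(-3\right) \left(-1\right) 2 \left(- \frac{1}{71}\right) = 6 \left(- \frac{1}{71}\right) = - \frac{6}{71}$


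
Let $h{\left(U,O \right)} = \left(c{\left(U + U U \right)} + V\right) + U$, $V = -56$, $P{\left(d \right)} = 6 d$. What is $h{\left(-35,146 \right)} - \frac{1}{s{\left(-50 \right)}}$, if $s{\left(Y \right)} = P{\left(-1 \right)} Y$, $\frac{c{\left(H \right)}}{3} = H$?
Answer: $\frac{1043699}{300} \approx 3479.0$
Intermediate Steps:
$c{\left(H \right)} = 3 H$
$s{\left(Y \right)} = - 6 Y$ ($s{\left(Y \right)} = 6 \left(-1\right) Y = - 6 Y$)
$h{\left(U,O \right)} = -56 + 3 U^{2} + 4 U$ ($h{\left(U,O \right)} = \left(3 \left(U + U U\right) - 56\right) + U = \left(3 \left(U + U^{2}\right) - 56\right) + U = \left(\left(3 U + 3 U^{2}\right) - 56\right) + U = \left(-56 + 3 U + 3 U^{2}\right) + U = -56 + 3 U^{2} + 4 U$)
$h{\left(-35,146 \right)} - \frac{1}{s{\left(-50 \right)}} = \left(-56 - 35 + 3 \left(-35\right) \left(1 - 35\right)\right) - \frac{1}{\left(-6\right) \left(-50\right)} = \left(-56 - 35 + 3 \left(-35\right) \left(-34\right)\right) - \frac{1}{300} = \left(-56 - 35 + 3570\right) - \frac{1}{300} = 3479 - \frac{1}{300} = \frac{1043699}{300}$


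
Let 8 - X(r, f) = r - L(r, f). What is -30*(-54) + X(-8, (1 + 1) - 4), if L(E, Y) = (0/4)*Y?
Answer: 1636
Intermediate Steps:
L(E, Y) = 0 (L(E, Y) = (0*(1/4))*Y = 0*Y = 0)
X(r, f) = 8 - r (X(r, f) = 8 - (r - 1*0) = 8 - (r + 0) = 8 - r)
-30*(-54) + X(-8, (1 + 1) - 4) = -30*(-54) + (8 - 1*(-8)) = 1620 + (8 + 8) = 1620 + 16 = 1636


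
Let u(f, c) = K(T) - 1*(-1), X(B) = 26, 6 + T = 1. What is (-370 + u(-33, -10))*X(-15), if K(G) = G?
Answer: -9724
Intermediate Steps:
T = -5 (T = -6 + 1 = -5)
u(f, c) = -4 (u(f, c) = -5 - 1*(-1) = -5 + 1 = -4)
(-370 + u(-33, -10))*X(-15) = (-370 - 4)*26 = -374*26 = -9724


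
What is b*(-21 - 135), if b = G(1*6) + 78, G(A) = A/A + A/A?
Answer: -12480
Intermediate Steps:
G(A) = 2 (G(A) = 1 + 1 = 2)
b = 80 (b = 2 + 78 = 80)
b*(-21 - 135) = 80*(-21 - 135) = 80*(-156) = -12480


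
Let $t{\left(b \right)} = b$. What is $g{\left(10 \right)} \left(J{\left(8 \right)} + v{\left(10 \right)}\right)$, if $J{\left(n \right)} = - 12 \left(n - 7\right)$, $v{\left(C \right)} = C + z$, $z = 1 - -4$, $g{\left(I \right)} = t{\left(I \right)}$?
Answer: $30$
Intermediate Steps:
$g{\left(I \right)} = I$
$z = 5$ ($z = 1 + 4 = 5$)
$v{\left(C \right)} = 5 + C$ ($v{\left(C \right)} = C + 5 = 5 + C$)
$J{\left(n \right)} = 84 - 12 n$ ($J{\left(n \right)} = - 12 \left(-7 + n\right) = 84 - 12 n$)
$g{\left(10 \right)} \left(J{\left(8 \right)} + v{\left(10 \right)}\right) = 10 \left(\left(84 - 96\right) + \left(5 + 10\right)\right) = 10 \left(\left(84 - 96\right) + 15\right) = 10 \left(-12 + 15\right) = 10 \cdot 3 = 30$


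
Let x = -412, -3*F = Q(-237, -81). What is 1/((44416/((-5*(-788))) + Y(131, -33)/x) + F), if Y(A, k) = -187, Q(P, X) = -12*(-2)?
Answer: 405820/1512483 ≈ 0.26831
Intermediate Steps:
Q(P, X) = 24
F = -8 (F = -⅓*24 = -8)
1/((44416/((-5*(-788))) + Y(131, -33)/x) + F) = 1/((44416/((-5*(-788))) - 187/(-412)) - 8) = 1/((44416/3940 - 187*(-1/412)) - 8) = 1/((44416*(1/3940) + 187/412) - 8) = 1/((11104/985 + 187/412) - 8) = 1/(4759043/405820 - 8) = 1/(1512483/405820) = 405820/1512483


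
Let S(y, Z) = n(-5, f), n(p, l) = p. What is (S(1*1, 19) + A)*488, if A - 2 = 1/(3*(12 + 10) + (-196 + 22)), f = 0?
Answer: -39650/27 ≈ -1468.5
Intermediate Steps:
S(y, Z) = -5
A = 215/108 (A = 2 + 1/(3*(12 + 10) + (-196 + 22)) = 2 + 1/(3*22 - 174) = 2 + 1/(66 - 174) = 2 + 1/(-108) = 2 - 1/108 = 215/108 ≈ 1.9907)
(S(1*1, 19) + A)*488 = (-5 + 215/108)*488 = -325/108*488 = -39650/27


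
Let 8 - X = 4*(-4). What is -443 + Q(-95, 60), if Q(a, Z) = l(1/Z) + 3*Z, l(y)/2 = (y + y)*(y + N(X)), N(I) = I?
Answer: -235259/900 ≈ -261.40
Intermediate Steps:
X = 24 (X = 8 - 4*(-4) = 8 - 1*(-16) = 8 + 16 = 24)
l(y) = 4*y*(24 + y) (l(y) = 2*((y + y)*(y + 24)) = 2*((2*y)*(24 + y)) = 2*(2*y*(24 + y)) = 4*y*(24 + y))
Q(a, Z) = 3*Z + 4*(24 + 1/Z)/Z (Q(a, Z) = 4*(24 + 1/Z)/Z + 3*Z = 3*Z + 4*(24 + 1/Z)/Z)
-443 + Q(-95, 60) = -443 + (3*60 + 4/60² + 96/60) = -443 + (180 + 4*(1/3600) + 96*(1/60)) = -443 + (180 + 1/900 + 8/5) = -443 + 163441/900 = -235259/900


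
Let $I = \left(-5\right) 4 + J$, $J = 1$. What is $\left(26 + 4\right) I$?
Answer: $-570$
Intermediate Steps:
$I = -19$ ($I = \left(-5\right) 4 + 1 = -20 + 1 = -19$)
$\left(26 + 4\right) I = \left(26 + 4\right) \left(-19\right) = 30 \left(-19\right) = -570$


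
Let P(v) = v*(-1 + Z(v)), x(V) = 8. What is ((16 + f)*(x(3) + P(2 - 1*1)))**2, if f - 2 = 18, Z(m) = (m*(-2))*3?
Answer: 1296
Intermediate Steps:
Z(m) = -6*m (Z(m) = -2*m*3 = -6*m)
f = 20 (f = 2 + 18 = 20)
P(v) = v*(-1 - 6*v)
((16 + f)*(x(3) + P(2 - 1*1)))**2 = ((16 + 20)*(8 - (2 - 1*1)*(1 + 6*(2 - 1*1))))**2 = (36*(8 - (2 - 1)*(1 + 6*(2 - 1))))**2 = (36*(8 - 1*1*(1 + 6*1)))**2 = (36*(8 - 1*1*(1 + 6)))**2 = (36*(8 - 1*1*7))**2 = (36*(8 - 7))**2 = (36*1)**2 = 36**2 = 1296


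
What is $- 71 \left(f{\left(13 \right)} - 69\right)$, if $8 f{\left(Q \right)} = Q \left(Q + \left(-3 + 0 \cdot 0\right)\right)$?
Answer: $\frac{14981}{4} \approx 3745.3$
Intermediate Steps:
$f{\left(Q \right)} = \frac{Q \left(-3 + Q\right)}{8}$ ($f{\left(Q \right)} = \frac{Q \left(Q + \left(-3 + 0 \cdot 0\right)\right)}{8} = \frac{Q \left(Q + \left(-3 + 0\right)\right)}{8} = \frac{Q \left(Q - 3\right)}{8} = \frac{Q \left(-3 + Q\right)}{8}$)
$- 71 \left(f{\left(13 \right)} - 69\right) = - 71 \left(\frac{1}{8} \cdot 13 \left(-3 + 13\right) - 69\right) = - 71 \left(\frac{1}{8} \cdot 13 \cdot 10 - 69\right) = - 71 \left(\frac{65}{4} - 69\right) = \left(-71\right) \left(- \frac{211}{4}\right) = \frac{14981}{4}$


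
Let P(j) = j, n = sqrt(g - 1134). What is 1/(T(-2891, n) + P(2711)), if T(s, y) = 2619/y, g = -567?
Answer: 18977/51474874 + 97*I*sqrt(21)/51474874 ≈ 0.00036867 + 8.6355e-6*I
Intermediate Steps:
n = 9*I*sqrt(21) (n = sqrt(-567 - 1134) = sqrt(-1701) = 9*I*sqrt(21) ≈ 41.243*I)
1/(T(-2891, n) + P(2711)) = 1/(2619/((9*I*sqrt(21))) + 2711) = 1/(2619*(-I*sqrt(21)/189) + 2711) = 1/(-97*I*sqrt(21)/7 + 2711) = 1/(2711 - 97*I*sqrt(21)/7)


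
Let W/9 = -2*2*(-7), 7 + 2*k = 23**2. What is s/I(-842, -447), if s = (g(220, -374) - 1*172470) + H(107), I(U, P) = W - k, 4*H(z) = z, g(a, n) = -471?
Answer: 691657/36 ≈ 19213.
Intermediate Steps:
H(z) = z/4
k = 261 (k = -7/2 + (1/2)*23**2 = -7/2 + (1/2)*529 = -7/2 + 529/2 = 261)
W = 252 (W = 9*(-2*2*(-7)) = 9*(-4*(-7)) = 9*28 = 252)
I(U, P) = -9 (I(U, P) = 252 - 1*261 = 252 - 261 = -9)
s = -691657/4 (s = (-471 - 1*172470) + (1/4)*107 = (-471 - 172470) + 107/4 = -172941 + 107/4 = -691657/4 ≈ -1.7291e+5)
s/I(-842, -447) = -691657/4/(-9) = -691657/4*(-1/9) = 691657/36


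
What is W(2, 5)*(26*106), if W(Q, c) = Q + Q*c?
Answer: 33072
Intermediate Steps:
W(2, 5)*(26*106) = (2*(1 + 5))*(26*106) = (2*6)*2756 = 12*2756 = 33072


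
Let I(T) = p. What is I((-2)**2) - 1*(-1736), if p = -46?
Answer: 1690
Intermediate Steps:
I(T) = -46
I((-2)**2) - 1*(-1736) = -46 - 1*(-1736) = -46 + 1736 = 1690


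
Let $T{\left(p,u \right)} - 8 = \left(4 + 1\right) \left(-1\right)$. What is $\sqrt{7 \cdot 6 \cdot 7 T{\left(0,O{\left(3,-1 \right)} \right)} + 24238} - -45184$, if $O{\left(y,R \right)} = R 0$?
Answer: $45184 + 4 \sqrt{1570} \approx 45343.0$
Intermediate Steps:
$O{\left(y,R \right)} = 0$
$T{\left(p,u \right)} = 3$ ($T{\left(p,u \right)} = 8 + \left(4 + 1\right) \left(-1\right) = 8 + 5 \left(-1\right) = 8 - 5 = 3$)
$\sqrt{7 \cdot 6 \cdot 7 T{\left(0,O{\left(3,-1 \right)} \right)} + 24238} - -45184 = \sqrt{7 \cdot 6 \cdot 7 \cdot 3 + 24238} - -45184 = \sqrt{42 \cdot 7 \cdot 3 + 24238} + 45184 = \sqrt{294 \cdot 3 + 24238} + 45184 = \sqrt{882 + 24238} + 45184 = \sqrt{25120} + 45184 = 4 \sqrt{1570} + 45184 = 45184 + 4 \sqrt{1570}$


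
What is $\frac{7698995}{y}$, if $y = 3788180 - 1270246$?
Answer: $\frac{7698995}{2517934} \approx 3.0577$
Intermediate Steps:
$y = 2517934$ ($y = 3788180 - 1270246 = 2517934$)
$\frac{7698995}{y} = \frac{7698995}{2517934}$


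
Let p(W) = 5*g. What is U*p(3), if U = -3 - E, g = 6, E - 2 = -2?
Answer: -90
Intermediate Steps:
E = 0 (E = 2 - 2 = 0)
p(W) = 30 (p(W) = 5*6 = 30)
U = -3 (U = -3 - 1*0 = -3 + 0 = -3)
U*p(3) = -3*30 = -90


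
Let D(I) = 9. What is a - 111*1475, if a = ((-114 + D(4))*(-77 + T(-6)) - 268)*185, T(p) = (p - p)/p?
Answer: 1282420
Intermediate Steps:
T(p) = 0 (T(p) = 0/p = 0)
a = 1446145 (a = ((-114 + 9)*(-77 + 0) - 268)*185 = (-105*(-77) - 268)*185 = (8085 - 268)*185 = 7817*185 = 1446145)
a - 111*1475 = 1446145 - 111*1475 = 1446145 - 163725 = 1282420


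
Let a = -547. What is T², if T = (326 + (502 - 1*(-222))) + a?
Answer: 253009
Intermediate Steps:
T = 503 (T = (326 + (502 - 1*(-222))) - 547 = (326 + (502 + 222)) - 547 = (326 + 724) - 547 = 1050 - 547 = 503)
T² = 503² = 253009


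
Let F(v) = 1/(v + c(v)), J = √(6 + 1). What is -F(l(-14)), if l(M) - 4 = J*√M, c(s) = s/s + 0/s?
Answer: I/(-5*I + 7*√2) ≈ -0.04065 + 0.080484*I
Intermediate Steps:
J = √7 ≈ 2.6458
c(s) = 1 (c(s) = 1 + 0 = 1)
l(M) = 4 + √7*√M
F(v) = 1/(1 + v) (F(v) = 1/(v + 1) = 1/(1 + v))
-F(l(-14)) = -1/(1 + (4 + √7*√(-14))) = -1/(1 + (4 + √7*(I*√14))) = -1/(1 + (4 + 7*I*√2)) = -1/(5 + 7*I*√2)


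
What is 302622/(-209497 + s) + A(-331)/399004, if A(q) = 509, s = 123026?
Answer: -120703374749/34502274884 ≈ -3.4984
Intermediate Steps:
302622/(-209497 + s) + A(-331)/399004 = 302622/(-209497 + 123026) + 509/399004 = 302622/(-86471) + 509*(1/399004) = 302622*(-1/86471) + 509/399004 = -302622/86471 + 509/399004 = -120703374749/34502274884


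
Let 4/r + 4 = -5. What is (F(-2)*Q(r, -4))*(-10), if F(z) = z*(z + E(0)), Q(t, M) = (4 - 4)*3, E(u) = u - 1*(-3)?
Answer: 0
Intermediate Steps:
r = -4/9 (r = 4/(-4 - 5) = 4/(-9) = 4*(-⅑) = -4/9 ≈ -0.44444)
E(u) = 3 + u (E(u) = u + 3 = 3 + u)
Q(t, M) = 0 (Q(t, M) = 0*3 = 0)
F(z) = z*(3 + z) (F(z) = z*(z + (3 + 0)) = z*(z + 3) = z*(3 + z))
(F(-2)*Q(r, -4))*(-10) = (-2*(3 - 2)*0)*(-10) = (-2*1*0)*(-10) = -2*0*(-10) = 0*(-10) = 0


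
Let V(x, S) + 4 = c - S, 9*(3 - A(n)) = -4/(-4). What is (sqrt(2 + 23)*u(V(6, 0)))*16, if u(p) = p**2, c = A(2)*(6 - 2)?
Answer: 369920/81 ≈ 4566.9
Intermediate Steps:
A(n) = 26/9 (A(n) = 3 - (-4)/(9*(-4)) = 3 - (-4)*(-1)/(9*4) = 3 - 1/9*1 = 3 - 1/9 = 26/9)
c = 104/9 (c = 26*(6 - 2)/9 = (26/9)*4 = 104/9 ≈ 11.556)
V(x, S) = 68/9 - S (V(x, S) = -4 + (104/9 - S) = 68/9 - S)
(sqrt(2 + 23)*u(V(6, 0)))*16 = (sqrt(2 + 23)*(68/9 - 1*0)**2)*16 = (sqrt(25)*(68/9 + 0)**2)*16 = (5*(68/9)**2)*16 = (5*(4624/81))*16 = (23120/81)*16 = 369920/81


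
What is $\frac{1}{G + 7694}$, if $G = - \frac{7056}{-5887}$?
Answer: $\frac{841}{6471662} \approx 0.00012995$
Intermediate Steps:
$G = \frac{1008}{841}$ ($G = \left(-7056\right) \left(- \frac{1}{5887}\right) = \frac{1008}{841} \approx 1.1986$)
$\frac{1}{G + 7694} = \frac{1}{\frac{1008}{841} + 7694} = \frac{1}{\frac{6471662}{841}} = \frac{841}{6471662}$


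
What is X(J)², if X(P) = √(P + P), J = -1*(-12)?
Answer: 24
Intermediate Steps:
J = 12
X(P) = √2*√P (X(P) = √(2*P) = √2*√P)
X(J)² = (√2*√12)² = (√2*(2*√3))² = (2*√6)² = 24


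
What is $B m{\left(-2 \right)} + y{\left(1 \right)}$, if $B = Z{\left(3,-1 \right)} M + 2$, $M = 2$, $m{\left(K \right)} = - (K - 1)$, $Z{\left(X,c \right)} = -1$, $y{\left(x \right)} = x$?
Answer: $1$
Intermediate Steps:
$m{\left(K \right)} = 1 - K$ ($m{\left(K \right)} = - (-1 + K) = 1 - K$)
$B = 0$ ($B = \left(-1\right) 2 + 2 = -2 + 2 = 0$)
$B m{\left(-2 \right)} + y{\left(1 \right)} = 0 \left(1 - -2\right) + 1 = 0 \left(1 + 2\right) + 1 = 0 \cdot 3 + 1 = 0 + 1 = 1$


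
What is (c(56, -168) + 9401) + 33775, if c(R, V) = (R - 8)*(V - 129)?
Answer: 28920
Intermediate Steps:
c(R, V) = (-129 + V)*(-8 + R) (c(R, V) = (-8 + R)*(-129 + V) = (-129 + V)*(-8 + R))
(c(56, -168) + 9401) + 33775 = ((1032 - 129*56 - 8*(-168) + 56*(-168)) + 9401) + 33775 = ((1032 - 7224 + 1344 - 9408) + 9401) + 33775 = (-14256 + 9401) + 33775 = -4855 + 33775 = 28920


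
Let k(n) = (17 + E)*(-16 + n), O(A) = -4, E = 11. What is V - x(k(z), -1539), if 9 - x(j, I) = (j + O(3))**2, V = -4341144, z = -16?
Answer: -3531153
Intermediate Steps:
k(n) = -448 + 28*n (k(n) = (17 + 11)*(-16 + n) = 28*(-16 + n) = -448 + 28*n)
x(j, I) = 9 - (-4 + j)**2 (x(j, I) = 9 - (j - 4)**2 = 9 - (-4 + j)**2)
V - x(k(z), -1539) = -4341144 - (9 - (-4 + (-448 + 28*(-16)))**2) = -4341144 - (9 - (-4 + (-448 - 448))**2) = -4341144 - (9 - (-4 - 896)**2) = -4341144 - (9 - 1*(-900)**2) = -4341144 - (9 - 1*810000) = -4341144 - (9 - 810000) = -4341144 - 1*(-809991) = -4341144 + 809991 = -3531153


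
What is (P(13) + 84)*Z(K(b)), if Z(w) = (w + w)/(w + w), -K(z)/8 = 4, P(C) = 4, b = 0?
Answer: 88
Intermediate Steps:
K(z) = -32 (K(z) = -8*4 = -32)
Z(w) = 1 (Z(w) = (2*w)/((2*w)) = (2*w)*(1/(2*w)) = 1)
(P(13) + 84)*Z(K(b)) = (4 + 84)*1 = 88*1 = 88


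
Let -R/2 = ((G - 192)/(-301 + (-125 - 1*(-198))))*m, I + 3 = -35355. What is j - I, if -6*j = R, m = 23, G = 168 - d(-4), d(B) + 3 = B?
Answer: 24185263/684 ≈ 35359.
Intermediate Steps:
I = -35358 (I = -3 - 35355 = -35358)
d(B) = -3 + B
G = 175 (G = 168 - (-3 - 4) = 168 - 1*(-7) = 168 + 7 = 175)
R = -391/114 (R = -2*(175 - 192)/(-301 + (-125 - 1*(-198)))*23 = -2*(-17/(-301 + (-125 + 198)))*23 = -2*(-17/(-301 + 73))*23 = -2*(-17/(-228))*23 = -2*(-17*(-1/228))*23 = -17*23/114 = -2*391/228 = -391/114 ≈ -3.4298)
j = 391/684 (j = -⅙*(-391/114) = 391/684 ≈ 0.57164)
j - I = 391/684 - 1*(-35358) = 391/684 + 35358 = 24185263/684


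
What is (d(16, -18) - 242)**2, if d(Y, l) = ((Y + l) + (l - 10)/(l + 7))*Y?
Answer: 6584356/121 ≈ 54416.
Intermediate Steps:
d(Y, l) = Y*(Y + l + (-10 + l)/(7 + l)) (d(Y, l) = ((Y + l) + (-10 + l)/(7 + l))*Y = (Y + l + (-10 + l)/(7 + l))*Y = Y*(Y + l + (-10 + l)/(7 + l)))
(d(16, -18) - 242)**2 = (16*(-10 + (-18)**2 + 7*16 + 8*(-18) + 16*(-18))/(7 - 18) - 242)**2 = (16*(-10 + 324 + 112 - 144 - 288)/(-11) - 242)**2 = (16*(-1/11)*(-6) - 242)**2 = (96/11 - 242)**2 = (-2566/11)**2 = 6584356/121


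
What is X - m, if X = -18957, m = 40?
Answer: -18997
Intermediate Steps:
X - m = -18957 - 1*40 = -18957 - 40 = -18997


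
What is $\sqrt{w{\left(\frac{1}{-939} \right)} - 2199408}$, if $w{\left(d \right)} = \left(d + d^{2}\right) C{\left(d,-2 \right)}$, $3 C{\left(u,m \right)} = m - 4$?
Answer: $\frac{2 i \sqrt{484816054823}}{939} \approx 1483.0 i$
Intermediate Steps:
$C{\left(u,m \right)} = - \frac{4}{3} + \frac{m}{3}$ ($C{\left(u,m \right)} = \frac{m - 4}{3} = \frac{-4 + m}{3} = - \frac{4}{3} + \frac{m}{3}$)
$w{\left(d \right)} = - 2 d - 2 d^{2}$ ($w{\left(d \right)} = \left(d + d^{2}\right) \left(- \frac{4}{3} + \frac{1}{3} \left(-2\right)\right) = \left(d + d^{2}\right) \left(- \frac{4}{3} - \frac{2}{3}\right) = \left(d + d^{2}\right) \left(-2\right) = - 2 d - 2 d^{2}$)
$\sqrt{w{\left(\frac{1}{-939} \right)} - 2199408} = \sqrt{- \frac{2 \left(1 + \frac{1}{-939}\right)}{-939} - 2199408} = \sqrt{\left(-2\right) \left(- \frac{1}{939}\right) \left(1 - \frac{1}{939}\right) - 2199408} = \sqrt{\left(-2\right) \left(- \frac{1}{939}\right) \frac{938}{939} - 2199408} = \sqrt{\frac{1876}{881721} - 2199408} = \sqrt{- \frac{1939264219292}{881721}} = \frac{2 i \sqrt{484816054823}}{939}$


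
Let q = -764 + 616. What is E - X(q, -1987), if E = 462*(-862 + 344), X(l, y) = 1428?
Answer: -240744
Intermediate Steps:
q = -148
E = -239316 (E = 462*(-518) = -239316)
E - X(q, -1987) = -239316 - 1*1428 = -239316 - 1428 = -240744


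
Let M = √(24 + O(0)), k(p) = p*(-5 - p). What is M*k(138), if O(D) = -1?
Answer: -19734*√23 ≈ -94641.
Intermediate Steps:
M = √23 (M = √(24 - 1) = √23 ≈ 4.7958)
M*k(138) = √23*(-1*138*(5 + 138)) = √23*(-1*138*143) = √23*(-19734) = -19734*√23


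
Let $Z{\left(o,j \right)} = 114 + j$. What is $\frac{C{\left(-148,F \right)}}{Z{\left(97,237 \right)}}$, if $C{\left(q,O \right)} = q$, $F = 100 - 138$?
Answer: $- \frac{148}{351} \approx -0.42165$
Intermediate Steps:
$F = -38$
$\frac{C{\left(-148,F \right)}}{Z{\left(97,237 \right)}} = - \frac{148}{114 + 237} = - \frac{148}{351}$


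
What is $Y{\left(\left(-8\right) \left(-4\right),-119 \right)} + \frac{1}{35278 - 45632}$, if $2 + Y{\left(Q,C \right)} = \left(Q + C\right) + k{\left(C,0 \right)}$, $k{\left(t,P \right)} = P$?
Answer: $- \frac{921507}{10354} \approx -89.0$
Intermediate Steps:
$Y{\left(Q,C \right)} = -2 + C + Q$ ($Y{\left(Q,C \right)} = -2 + \left(\left(Q + C\right) + 0\right) = -2 + \left(\left(C + Q\right) + 0\right) = -2 + \left(C + Q\right) = -2 + C + Q$)
$Y{\left(\left(-8\right) \left(-4\right),-119 \right)} + \frac{1}{35278 - 45632} = \left(-2 - 119 - -32\right) + \frac{1}{35278 - 45632} = \left(-2 - 119 + 32\right) + \frac{1}{-10354} = -89 - \frac{1}{10354} = - \frac{921507}{10354}$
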